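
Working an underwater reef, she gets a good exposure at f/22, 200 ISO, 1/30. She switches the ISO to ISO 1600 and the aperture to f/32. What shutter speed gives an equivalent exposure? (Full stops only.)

ISO: 200 → 400 → 800 → 1600 — 3 stops raised (brighter).
Aperture: f/22 → f/32 — 1 stop narrower (darker).
Net change so far: 2 stops brighter. Offset with the shutter speed: 1/30 → 1/60 → 1/125.

1/125s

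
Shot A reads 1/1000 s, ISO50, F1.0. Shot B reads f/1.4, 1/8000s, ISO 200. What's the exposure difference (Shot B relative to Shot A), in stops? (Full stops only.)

2 stops darker

Aperture: f/1.0 → f/1.4 — 1 stop narrower (darker).
Shutter speed: 1/1000 → 1/2000 → 1/4000 → 1/8000 — 3 stops faster (darker).
ISO: 50 → 100 → 200 — 2 stops higher (brighter).
Net: −1 −3 +2 = −2 stops.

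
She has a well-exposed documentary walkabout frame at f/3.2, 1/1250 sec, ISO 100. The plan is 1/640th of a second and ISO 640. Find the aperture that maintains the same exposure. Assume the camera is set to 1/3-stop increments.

f/11

Shutter speed: 1/1250 → 1/1000 → 1/800 → 1/640 — 1 stop longer (brighter).
ISO: 100 → 125 → 160 → 200 → 250 → 320 → 400 → 500 → 640 — 2 2/3 stops raised (brighter).
Net change so far: 3 2/3 stops brighter. Offset with the aperture: f/3.2 → f/3.5 → f/4 → f/4.5 → f/5 → f/5.6 → f/6.3 → f/7.1 → f/8 → f/9 → f/10 → f/11.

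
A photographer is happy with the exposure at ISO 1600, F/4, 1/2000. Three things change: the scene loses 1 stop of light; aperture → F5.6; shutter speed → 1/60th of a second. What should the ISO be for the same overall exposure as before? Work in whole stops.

ISO 200

Scene light: 1 stop darker.
Aperture: f/4 → f/5.6 — 1 stop smaller aperture (darker).
Shutter speed: 1/2000 → 1/1000 → 1/500 → 1/250 → 1/125 → 1/60 — 5 stops slower (brighter).
Net so far: 3 stops brighter. ISO: 1600 → 800 → 400 → 200.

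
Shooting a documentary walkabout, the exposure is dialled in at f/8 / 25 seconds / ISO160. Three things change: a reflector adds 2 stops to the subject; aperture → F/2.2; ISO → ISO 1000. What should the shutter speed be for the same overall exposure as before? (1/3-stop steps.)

1/13s

Scene light: 2 stops brighter.
Aperture: f/8 → f/7.1 → f/6.3 → f/5.6 → f/5 → f/4.5 → f/4 → f/3.5 → f/3.2 → f/2.8 → f/2.5 → f/2.2 — 3 2/3 stops larger aperture (brighter).
ISO: 160 → 200 → 250 → 320 → 400 → 500 → 640 → 800 → 1000 — 2 2/3 stops raised (brighter).
Net so far: 8 1/3 stops brighter. Shutter speed: 25 → 20 → 15 → 13 → 10 → 8 → 6 → 5 → 4 → 3.2 → 2.5 → 2 → 1.6 → 1.3 → 1 → 0.8 → 0.6 → 0.5 → 0.4 → 0.3 → 1/4 → 1/5 → 1/6 → 1/8 → 1/10 → 1/13.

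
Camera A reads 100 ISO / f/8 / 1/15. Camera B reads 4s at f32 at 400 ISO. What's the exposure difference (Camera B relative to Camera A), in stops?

4 stops brighter

Aperture: f/8 → f/11 → f/16 → f/22 → f/32 — 4 stops stopped down (darker).
Shutter speed: 1/15 → 1/8 → 1/4 → 1/2 → 1 → 2 → 4 — 6 stops longer (brighter).
ISO: 100 → 200 → 400 — 2 stops raised (brighter).
Net: −4 +6 +2 = +4 stops.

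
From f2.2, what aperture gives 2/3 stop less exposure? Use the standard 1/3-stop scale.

f/2.8

Aperture: f/2.2 → f/2.5 → f/2.8 — 2/3 stop smaller aperture (darker).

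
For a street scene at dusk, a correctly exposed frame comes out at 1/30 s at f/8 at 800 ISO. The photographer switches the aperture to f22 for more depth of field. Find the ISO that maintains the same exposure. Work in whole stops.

Aperture: f/8 → f/11 → f/16 → f/22 — 3 stops narrower (darker).
Need 3 stops brighter from the ISO: 800 → 1600 → 3200 → 6400.

ISO 6400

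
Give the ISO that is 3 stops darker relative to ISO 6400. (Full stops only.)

ISO: 6400 → 3200 → 1600 → 800 — 3 stops lower (darker).

ISO 800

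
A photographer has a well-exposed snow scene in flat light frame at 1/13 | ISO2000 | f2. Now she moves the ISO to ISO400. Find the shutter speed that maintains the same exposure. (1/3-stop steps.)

ISO: 2000 → 1600 → 1250 → 1000 → 800 → 640 → 500 → 400 — 2 1/3 stops lower (darker).
Need 2 1/3 stops brighter from the shutter speed: 1/13 → 1/10 → 1/8 → 1/6 → 1/5 → 1/4 → 0.3 → 0.4.

0.4 s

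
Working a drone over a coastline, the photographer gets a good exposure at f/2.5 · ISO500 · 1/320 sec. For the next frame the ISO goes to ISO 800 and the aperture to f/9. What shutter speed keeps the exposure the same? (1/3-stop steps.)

1/40s

ISO: 500 → 640 → 800 — 2/3 stop raised (brighter).
Aperture: f/2.5 → f/2.8 → f/3.2 → f/3.5 → f/4 → f/4.5 → f/5 → f/5.6 → f/6.3 → f/7.1 → f/8 → f/9 — 3 2/3 stops narrower (darker).
Net change so far: 3 stops darker. Offset with the shutter speed: 1/320 → 1/250 → 1/200 → 1/160 → 1/125 → 1/100 → 1/80 → 1/60 → 1/50 → 1/40.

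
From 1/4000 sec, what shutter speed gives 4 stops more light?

Shutter speed: 1/4000 → 1/2000 → 1/1000 → 1/500 → 1/250 — 4 stops slower (brighter).

1/250s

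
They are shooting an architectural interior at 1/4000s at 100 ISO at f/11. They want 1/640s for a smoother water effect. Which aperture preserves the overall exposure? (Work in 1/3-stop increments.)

Shutter speed: 1/4000 → 1/3200 → 1/2500 → 1/2000 → 1/1600 → 1/1250 → 1/1000 → 1/800 → 1/640 — 2 2/3 stops slower (brighter).
Need 2 2/3 stops darker from the aperture: f/11 → f/13 → f/14 → f/16 → f/18 → f/20 → f/22 → f/25 → f/29.

f/29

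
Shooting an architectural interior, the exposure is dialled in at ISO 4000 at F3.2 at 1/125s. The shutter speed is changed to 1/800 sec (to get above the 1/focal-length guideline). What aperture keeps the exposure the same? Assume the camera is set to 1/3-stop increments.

Shutter speed: 1/125 → 1/160 → 1/200 → 1/250 → 1/320 → 1/400 → 1/500 → 1/640 → 1/800 — 2 2/3 stops faster (darker).
Need 2 2/3 stops brighter from the aperture: f/3.2 → f/2.8 → f/2.5 → f/2.2 → f/2 → f/1.8 → f/1.6 → f/1.4 → f/1.2.

f/1.2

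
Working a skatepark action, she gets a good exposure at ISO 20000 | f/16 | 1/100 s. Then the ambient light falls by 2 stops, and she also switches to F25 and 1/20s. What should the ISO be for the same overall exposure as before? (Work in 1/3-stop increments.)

Scene light: 2 stops darker.
Aperture: f/16 → f/18 → f/20 → f/22 → f/25 — 1 1/3 stops smaller aperture (darker).
Shutter speed: 1/100 → 1/80 → 1/60 → 1/50 → 1/40 → 1/30 → 1/25 → 1/20 — 2 1/3 stops slower (brighter).
Net so far: 1 stop darker. ISO: 20000 → 25600 → 32000 → 40000.

ISO 40000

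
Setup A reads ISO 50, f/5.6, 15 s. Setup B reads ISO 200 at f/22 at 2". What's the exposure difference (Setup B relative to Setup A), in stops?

5 stops darker

Aperture: f/5.6 → f/8 → f/11 → f/16 → f/22 — 4 stops smaller aperture (darker).
Shutter speed: 15 → 8 → 4 → 2 — 3 stops shorter (darker).
ISO: 50 → 100 → 200 — 2 stops higher (brighter).
Net: −4 −3 +2 = −5 stops.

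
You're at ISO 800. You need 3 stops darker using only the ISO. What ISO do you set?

ISO: 800 → 400 → 200 → 100 — 3 stops dropped (darker).

ISO 100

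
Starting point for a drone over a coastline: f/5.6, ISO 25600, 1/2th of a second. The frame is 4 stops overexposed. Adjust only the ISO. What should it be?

ISO 1600

Overexposed by 4 stops → need 4 stops darker.
ISO: 25600 → 12800 → 6400 → 3200 → 1600.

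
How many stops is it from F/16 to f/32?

f/16 → f/22 → f/32 — count the steps: 2 stops.

2 stops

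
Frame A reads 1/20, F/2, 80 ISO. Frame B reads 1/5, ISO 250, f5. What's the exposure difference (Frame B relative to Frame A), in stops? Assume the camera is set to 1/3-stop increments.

Aperture: f/2 → f/2.2 → f/2.5 → f/2.8 → f/3.2 → f/3.5 → f/4 → f/4.5 → f/5 — 2 2/3 stops stopped down (darker).
Shutter speed: 1/20 → 1/15 → 1/13 → 1/10 → 1/8 → 1/6 → 1/5 — 2 stops longer (brighter).
ISO: 80 → 100 → 125 → 160 → 200 → 250 — 1 2/3 stops higher (brighter).
Net: −2 2/3 +2 +1 2/3 = +1 stop.

1 stop brighter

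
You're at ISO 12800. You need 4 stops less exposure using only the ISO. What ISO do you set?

ISO 800

ISO: 12800 → 6400 → 3200 → 1600 → 800 — 4 stops lower (darker).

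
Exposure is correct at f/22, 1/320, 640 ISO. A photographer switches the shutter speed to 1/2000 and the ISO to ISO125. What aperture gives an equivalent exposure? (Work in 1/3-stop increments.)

Shutter speed: 1/320 → 1/400 → 1/500 → 1/640 → 1/800 → 1/1000 → 1/1250 → 1/1600 → 1/2000 — 2 2/3 stops shorter (darker).
ISO: 640 → 500 → 400 → 320 → 250 → 200 → 160 → 125 — 2 1/3 stops lower (darker).
Net change so far: 5 stops darker. Offset with the aperture: f/22 → f/20 → f/18 → f/16 → f/14 → f/13 → f/11 → f/10 → f/9 → f/8 → f/7.1 → f/6.3 → f/5.6 → f/5 → f/4.5 → f/4.

f/4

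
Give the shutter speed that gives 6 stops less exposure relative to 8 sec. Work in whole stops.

1/8s

Shutter speed: 8 → 4 → 2 → 1 → 1/2 → 1/4 → 1/8 — 6 stops faster (darker).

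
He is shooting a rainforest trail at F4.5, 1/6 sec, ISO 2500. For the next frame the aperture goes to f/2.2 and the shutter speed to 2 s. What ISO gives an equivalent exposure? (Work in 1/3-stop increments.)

ISO 50

Aperture: f/4.5 → f/4 → f/3.5 → f/3.2 → f/2.8 → f/2.5 → f/2.2 — 2 stops wider (brighter).
Shutter speed: 1/6 → 1/5 → 1/4 → 0.3 → 0.4 → 0.5 → 0.6 → 0.8 → 1 → 1.3 → 1.6 → 2 — 3 2/3 stops slower (brighter).
Net change so far: 5 2/3 stops brighter. Offset with the ISO: 2500 → 2000 → 1600 → 1250 → 1000 → 800 → 640 → 500 → 400 → 320 → 250 → 200 → 160 → 125 → 100 → 80 → 64 → 50.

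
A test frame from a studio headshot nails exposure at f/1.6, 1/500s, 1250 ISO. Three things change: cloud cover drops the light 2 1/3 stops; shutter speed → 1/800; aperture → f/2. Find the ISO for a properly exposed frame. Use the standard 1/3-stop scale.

Scene light: 2 1/3 stops darker.
Shutter speed: 1/500 → 1/640 → 1/800 — 2/3 stop faster (darker).
Aperture: f/1.6 → f/1.8 → f/2 — 2/3 stop smaller aperture (darker).
Net so far: 3 2/3 stops darker. ISO: 1250 → 1600 → 2000 → 2500 → 3200 → 4000 → 5000 → 6400 → 8000 → 10000 → 12800 → 16000.

ISO 16000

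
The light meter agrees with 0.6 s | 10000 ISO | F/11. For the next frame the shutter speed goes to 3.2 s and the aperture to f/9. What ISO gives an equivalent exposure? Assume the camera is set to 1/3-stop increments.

Shutter speed: 0.6 → 0.8 → 1 → 1.3 → 1.6 → 2 → 2.5 → 3.2 — 2 1/3 stops longer (brighter).
Aperture: f/11 → f/10 → f/9 — 2/3 stop opened up (brighter).
Net change so far: 3 stops brighter. Offset with the ISO: 10000 → 8000 → 6400 → 5000 → 4000 → 3200 → 2500 → 2000 → 1600 → 1250.

ISO 1250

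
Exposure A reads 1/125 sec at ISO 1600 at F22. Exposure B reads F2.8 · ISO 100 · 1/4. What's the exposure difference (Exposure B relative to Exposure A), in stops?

Aperture: f/22 → f/16 → f/11 → f/8 → f/5.6 → f/4 → f/2.8 — 6 stops larger aperture (brighter).
Shutter speed: 1/125 → 1/60 → 1/30 → 1/15 → 1/8 → 1/4 — 5 stops slower (brighter).
ISO: 1600 → 800 → 400 → 200 → 100 — 4 stops lower (darker).
Net: +6 +5 −4 = +7 stops.

7 stops brighter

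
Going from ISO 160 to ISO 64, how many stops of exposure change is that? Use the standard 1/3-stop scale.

160 → 125 → 100 → 80 → 64 — count the steps: 4 third-stops = 1 1/3 stops.

1 1/3 stops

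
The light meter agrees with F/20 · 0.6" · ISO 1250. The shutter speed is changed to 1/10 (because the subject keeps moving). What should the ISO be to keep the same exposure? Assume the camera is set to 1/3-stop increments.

ISO 8000

Shutter speed: 0.6 → 0.5 → 0.4 → 0.3 → 1/4 → 1/5 → 1/6 → 1/8 → 1/10 — 2 2/3 stops shorter (darker).
Need 2 2/3 stops brighter from the ISO: 1250 → 1600 → 2000 → 2500 → 3200 → 4000 → 5000 → 6400 → 8000.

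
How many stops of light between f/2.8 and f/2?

f/2.8 → f/2 — count the steps: 1 stop.

1 stop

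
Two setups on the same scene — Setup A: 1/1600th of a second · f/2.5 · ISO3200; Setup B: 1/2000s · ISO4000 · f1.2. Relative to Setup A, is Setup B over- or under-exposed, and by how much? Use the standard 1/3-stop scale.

2 stops brighter

Aperture: f/2.5 → f/2.2 → f/2 → f/1.8 → f/1.6 → f/1.4 → f/1.2 — 2 stops opened up (brighter).
Shutter speed: 1/1600 → 1/2000 — 1/3 stop faster (darker).
ISO: 3200 → 4000 — 1/3 stop raised (brighter).
Net: +2 −1/3 +1/3 = +2 stops.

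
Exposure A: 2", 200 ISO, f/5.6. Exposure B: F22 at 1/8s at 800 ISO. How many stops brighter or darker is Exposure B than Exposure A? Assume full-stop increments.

Aperture: f/5.6 → f/8 → f/11 → f/16 → f/22 — 4 stops stopped down (darker).
Shutter speed: 2 → 1 → 1/2 → 1/4 → 1/8 — 4 stops shorter (darker).
ISO: 200 → 400 → 800 — 2 stops higher (brighter).
Net: −4 −4 +2 = −6 stops.

6 stops darker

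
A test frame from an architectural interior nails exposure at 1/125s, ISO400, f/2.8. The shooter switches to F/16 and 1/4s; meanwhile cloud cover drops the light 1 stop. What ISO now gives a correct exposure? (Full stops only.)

Scene light: 1 stop darker.
Aperture: f/2.8 → f/4 → f/5.6 → f/8 → f/11 → f/16 — 5 stops narrower (darker).
Shutter speed: 1/125 → 1/60 → 1/30 → 1/15 → 1/8 → 1/4 — 5 stops longer (brighter).
Net so far: 1 stop darker. ISO: 400 → 800.

ISO 800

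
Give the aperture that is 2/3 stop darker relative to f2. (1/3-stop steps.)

f/2.5

Aperture: f/2 → f/2.2 → f/2.5 — 2/3 stop stopped down (darker).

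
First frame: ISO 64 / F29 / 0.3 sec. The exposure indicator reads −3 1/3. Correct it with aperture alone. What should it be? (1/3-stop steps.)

f/9

Underexposed by 3 1/3 stops → need 3 1/3 stops brighter.
Aperture: f/29 → f/25 → f/22 → f/20 → f/18 → f/16 → f/14 → f/13 → f/11 → f/10 → f/9.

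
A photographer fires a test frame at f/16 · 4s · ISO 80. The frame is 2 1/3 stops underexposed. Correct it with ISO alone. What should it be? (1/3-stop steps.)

ISO 400

Underexposed by 2 1/3 stops → need 2 1/3 stops brighter.
ISO: 80 → 100 → 125 → 160 → 200 → 250 → 320 → 400.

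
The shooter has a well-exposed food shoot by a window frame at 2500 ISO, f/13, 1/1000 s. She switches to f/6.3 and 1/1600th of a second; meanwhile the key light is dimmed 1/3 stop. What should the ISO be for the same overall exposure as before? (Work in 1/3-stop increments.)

Scene light: 1/3 stop darker.
Aperture: f/13 → f/11 → f/10 → f/9 → f/8 → f/7.1 → f/6.3 — 2 stops wider (brighter).
Shutter speed: 1/1000 → 1/1250 → 1/1600 — 2/3 stop shorter (darker).
Net so far: 1 stop brighter. ISO: 2500 → 2000 → 1600 → 1250.

ISO 1250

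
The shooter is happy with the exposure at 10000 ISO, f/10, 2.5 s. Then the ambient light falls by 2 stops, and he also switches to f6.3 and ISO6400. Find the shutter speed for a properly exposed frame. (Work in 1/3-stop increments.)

6 s

Scene light: 2 stops darker.
Aperture: f/10 → f/9 → f/8 → f/7.1 → f/6.3 — 1 1/3 stops larger aperture (brighter).
ISO: 10000 → 8000 → 6400 — 2/3 stop dropped (darker).
Net so far: 1 1/3 stops darker. Shutter speed: 2.5 → 3.2 → 4 → 5 → 6.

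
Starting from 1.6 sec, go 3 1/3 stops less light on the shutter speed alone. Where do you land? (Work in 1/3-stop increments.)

Shutter speed: 1.6 → 1.3 → 1 → 0.8 → 0.6 → 0.5 → 0.4 → 0.3 → 1/4 → 1/5 → 1/6 — 3 1/3 stops shorter (darker).

1/6s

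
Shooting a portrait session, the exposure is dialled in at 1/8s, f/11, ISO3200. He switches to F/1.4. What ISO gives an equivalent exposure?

ISO 50

Aperture: f/11 → f/8 → f/5.6 → f/4 → f/2.8 → f/2 → f/1.4 — 6 stops wider (brighter).
Need 6 stops darker from the ISO: 3200 → 1600 → 800 → 400 → 200 → 100 → 50.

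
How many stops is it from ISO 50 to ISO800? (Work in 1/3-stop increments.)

4 stops

50 → 64 → 80 → 100 → 125 → 160 → 200 → 250 → 320 → 400 → 500 → 640 → 800 — count the steps: 12 third-stops = 4 stops.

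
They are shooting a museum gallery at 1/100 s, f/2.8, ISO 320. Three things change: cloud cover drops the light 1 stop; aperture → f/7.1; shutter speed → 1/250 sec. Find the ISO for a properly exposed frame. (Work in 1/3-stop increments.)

Scene light: 1 stop darker.
Aperture: f/2.8 → f/3.2 → f/3.5 → f/4 → f/4.5 → f/5 → f/5.6 → f/6.3 → f/7.1 — 2 2/3 stops stopped down (darker).
Shutter speed: 1/100 → 1/125 → 1/160 → 1/200 → 1/250 — 1 1/3 stops faster (darker).
Net so far: 5 stops darker. ISO: 320 → 400 → 500 → 640 → 800 → 1000 → 1250 → 1600 → 2000 → 2500 → 3200 → 4000 → 5000 → 6400 → 8000 → 10000.

ISO 10000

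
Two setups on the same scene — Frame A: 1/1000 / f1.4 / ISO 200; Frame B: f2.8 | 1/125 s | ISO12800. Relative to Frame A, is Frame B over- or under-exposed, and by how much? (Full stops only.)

Aperture: f/1.4 → f/2 → f/2.8 — 2 stops smaller aperture (darker).
Shutter speed: 1/1000 → 1/500 → 1/250 → 1/125 — 3 stops slower (brighter).
ISO: 200 → 400 → 800 → 1600 → 3200 → 6400 → 12800 — 6 stops raised (brighter).
Net: −2 +3 +6 = +7 stops.

7 stops brighter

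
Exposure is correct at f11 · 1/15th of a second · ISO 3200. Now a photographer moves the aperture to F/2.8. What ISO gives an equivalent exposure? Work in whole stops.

ISO 200

Aperture: f/11 → f/8 → f/5.6 → f/4 → f/2.8 — 4 stops larger aperture (brighter).
Need 4 stops darker from the ISO: 3200 → 1600 → 800 → 400 → 200.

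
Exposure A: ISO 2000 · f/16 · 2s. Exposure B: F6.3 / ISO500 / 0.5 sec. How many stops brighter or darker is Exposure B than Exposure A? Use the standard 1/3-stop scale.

1 1/3 stops darker

Aperture: f/16 → f/14 → f/13 → f/11 → f/10 → f/9 → f/8 → f/7.1 → f/6.3 — 2 2/3 stops wider (brighter).
Shutter speed: 2 → 1.6 → 1.3 → 1 → 0.8 → 0.6 → 0.5 — 2 stops faster (darker).
ISO: 2000 → 1600 → 1250 → 1000 → 800 → 640 → 500 — 2 stops lower (darker).
Net: +2 2/3 −2 −2 = −1 1/3 stops.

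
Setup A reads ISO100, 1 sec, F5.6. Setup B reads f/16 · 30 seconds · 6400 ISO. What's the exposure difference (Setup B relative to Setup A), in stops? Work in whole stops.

8 stops brighter

Aperture: f/5.6 → f/8 → f/11 → f/16 — 3 stops stopped down (darker).
Shutter speed: 1 → 2 → 4 → 8 → 15 → 30 — 5 stops slower (brighter).
ISO: 100 → 200 → 400 → 800 → 1600 → 3200 → 6400 — 6 stops raised (brighter).
Net: −3 +5 +6 = +8 stops.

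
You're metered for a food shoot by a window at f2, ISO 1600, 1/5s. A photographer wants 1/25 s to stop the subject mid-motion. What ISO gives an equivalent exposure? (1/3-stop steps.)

ISO 8000

Shutter speed: 1/5 → 1/6 → 1/8 → 1/10 → 1/13 → 1/15 → 1/20 → 1/25 — 2 1/3 stops faster (darker).
Need 2 1/3 stops brighter from the ISO: 1600 → 2000 → 2500 → 3200 → 4000 → 5000 → 6400 → 8000.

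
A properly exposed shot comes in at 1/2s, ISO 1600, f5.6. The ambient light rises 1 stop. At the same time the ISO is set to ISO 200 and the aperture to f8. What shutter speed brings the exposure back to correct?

Scene light: 1 stop brighter.
ISO: 1600 → 800 → 400 → 200 — 3 stops dropped (darker).
Aperture: f/5.6 → f/8 — 1 stop stopped down (darker).
Net so far: 3 stops darker. Shutter speed: 1/2 → 1 → 2 → 4.

4 s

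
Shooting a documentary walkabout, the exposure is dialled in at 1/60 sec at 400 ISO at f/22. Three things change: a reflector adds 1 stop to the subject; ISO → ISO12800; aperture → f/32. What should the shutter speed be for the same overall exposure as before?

1/2000s

Scene light: 1 stop brighter.
ISO: 400 → 800 → 1600 → 3200 → 6400 → 12800 — 5 stops higher (brighter).
Aperture: f/22 → f/32 — 1 stop narrower (darker).
Net so far: 5 stops brighter. Shutter speed: 1/60 → 1/125 → 1/250 → 1/500 → 1/1000 → 1/2000.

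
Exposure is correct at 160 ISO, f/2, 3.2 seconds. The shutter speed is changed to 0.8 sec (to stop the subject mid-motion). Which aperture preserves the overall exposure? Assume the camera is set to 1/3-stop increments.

f/1.0

Shutter speed: 3.2 → 2.5 → 2 → 1.6 → 1.3 → 1 → 0.8 — 2 stops shorter (darker).
Need 2 stops brighter from the aperture: f/2 → f/1.8 → f/1.6 → f/1.4 → f/1.2 → f/1.1 → f/1.0.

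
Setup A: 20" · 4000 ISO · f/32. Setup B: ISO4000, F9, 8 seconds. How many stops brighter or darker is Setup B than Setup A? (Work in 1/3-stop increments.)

2 1/3 stops brighter

Aperture: f/32 → f/29 → f/25 → f/22 → f/20 → f/18 → f/16 → f/14 → f/13 → f/11 → f/10 → f/9 — 3 2/3 stops larger aperture (brighter).
Shutter speed: 20 → 15 → 13 → 10 → 8 — 1 1/3 stops shorter (darker).
ISO: unchanged.
Net: +3 2/3 −1 1/3 = +2 1/3 stops.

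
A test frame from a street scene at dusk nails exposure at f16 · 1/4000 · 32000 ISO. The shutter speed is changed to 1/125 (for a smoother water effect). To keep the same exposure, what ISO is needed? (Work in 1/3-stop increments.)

Shutter speed: 1/4000 → 1/3200 → 1/2500 → 1/2000 → 1/1600 → 1/1250 → 1/1000 → 1/800 → 1/640 → 1/500 → 1/400 → 1/320 → 1/250 → 1/200 → 1/160 → 1/125 — 5 stops slower (brighter).
Need 5 stops darker from the ISO: 32000 → 25600 → 20000 → 16000 → 12800 → 10000 → 8000 → 6400 → 5000 → 4000 → 3200 → 2500 → 2000 → 1600 → 1250 → 1000.

ISO 1000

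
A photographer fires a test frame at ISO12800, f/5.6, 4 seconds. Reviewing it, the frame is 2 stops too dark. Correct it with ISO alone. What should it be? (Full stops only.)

ISO 51200

Underexposed by 2 stops → need 2 stops brighter.
ISO: 12800 → 25600 → 51200.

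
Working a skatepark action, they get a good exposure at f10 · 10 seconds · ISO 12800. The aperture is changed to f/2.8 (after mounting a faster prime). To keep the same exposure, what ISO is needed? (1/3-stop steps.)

ISO 1000

Aperture: f/10 → f/9 → f/8 → f/7.1 → f/6.3 → f/5.6 → f/5 → f/4.5 → f/4 → f/3.5 → f/3.2 → f/2.8 — 3 2/3 stops opened up (brighter).
Need 3 2/3 stops darker from the ISO: 12800 → 10000 → 8000 → 6400 → 5000 → 4000 → 3200 → 2500 → 2000 → 1600 → 1250 → 1000.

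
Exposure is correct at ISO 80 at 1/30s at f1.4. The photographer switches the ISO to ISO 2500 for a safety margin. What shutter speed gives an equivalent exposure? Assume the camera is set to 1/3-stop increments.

1/1000s

ISO: 80 → 100 → 125 → 160 → 200 → 250 → 320 → 400 → 500 → 640 → 800 → 1000 → 1250 → 1600 → 2000 → 2500 — 5 stops raised (brighter).
Need 5 stops darker from the shutter speed: 1/30 → 1/40 → 1/50 → 1/60 → 1/80 → 1/100 → 1/125 → 1/160 → 1/200 → 1/250 → 1/320 → 1/400 → 1/500 → 1/640 → 1/800 → 1/1000.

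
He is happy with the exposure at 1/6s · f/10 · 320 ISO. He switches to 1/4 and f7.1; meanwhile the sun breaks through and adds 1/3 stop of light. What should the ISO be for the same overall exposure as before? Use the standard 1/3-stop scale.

ISO 80

Scene light: 1/3 stop brighter.
Shutter speed: 1/6 → 1/5 → 1/4 — 2/3 stop slower (brighter).
Aperture: f/10 → f/9 → f/8 → f/7.1 — 1 stop opened up (brighter).
Net so far: 2 stops brighter. ISO: 320 → 250 → 200 → 160 → 125 → 100 → 80.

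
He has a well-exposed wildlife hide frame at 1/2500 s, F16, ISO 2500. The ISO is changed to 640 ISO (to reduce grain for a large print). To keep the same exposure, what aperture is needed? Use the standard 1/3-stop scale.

f/8

ISO: 2500 → 2000 → 1600 → 1250 → 1000 → 800 → 640 — 2 stops dropped (darker).
Need 2 stops brighter from the aperture: f/16 → f/14 → f/13 → f/11 → f/10 → f/9 → f/8.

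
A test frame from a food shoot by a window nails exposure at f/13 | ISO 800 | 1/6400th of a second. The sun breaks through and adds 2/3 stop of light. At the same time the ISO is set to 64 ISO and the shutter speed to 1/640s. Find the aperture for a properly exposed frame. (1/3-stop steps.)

Scene light: 2/3 stop brighter.
ISO: 800 → 640 → 500 → 400 → 320 → 250 → 200 → 160 → 125 → 100 → 80 → 64 — 3 2/3 stops dropped (darker).
Shutter speed: 1/6400 → 1/5000 → 1/4000 → 1/3200 → 1/2500 → 1/2000 → 1/1600 → 1/1250 → 1/1000 → 1/800 → 1/640 — 3 1/3 stops longer (brighter).
Net so far: 1/3 stop brighter. Aperture: f/13 → f/14.

f/14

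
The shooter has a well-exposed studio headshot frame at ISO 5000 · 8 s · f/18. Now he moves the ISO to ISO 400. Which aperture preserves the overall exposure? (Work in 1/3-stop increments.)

ISO: 5000 → 4000 → 3200 → 2500 → 2000 → 1600 → 1250 → 1000 → 800 → 640 → 500 → 400 — 3 2/3 stops dropped (darker).
Need 3 2/3 stops brighter from the aperture: f/18 → f/16 → f/14 → f/13 → f/11 → f/10 → f/9 → f/8 → f/7.1 → f/6.3 → f/5.6 → f/5.

f/5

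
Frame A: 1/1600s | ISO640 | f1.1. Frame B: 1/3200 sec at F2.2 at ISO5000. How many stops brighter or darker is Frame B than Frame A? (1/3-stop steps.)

Aperture: f/1.1 → f/1.2 → f/1.4 → f/1.6 → f/1.8 → f/2 → f/2.2 — 2 stops smaller aperture (darker).
Shutter speed: 1/1600 → 1/2000 → 1/2500 → 1/3200 — 1 stop shorter (darker).
ISO: 640 → 800 → 1000 → 1250 → 1600 → 2000 → 2500 → 3200 → 4000 → 5000 — 3 stops higher (brighter).
Net: −2 −1 +3 = 0 stops.

same exposure (0 stops)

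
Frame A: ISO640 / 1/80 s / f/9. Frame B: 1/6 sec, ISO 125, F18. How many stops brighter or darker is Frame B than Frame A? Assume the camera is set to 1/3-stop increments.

2/3 stop darker

Aperture: f/9 → f/10 → f/11 → f/13 → f/14 → f/16 → f/18 — 2 stops narrower (darker).
Shutter speed: 1/80 → 1/60 → 1/50 → 1/40 → 1/30 → 1/25 → 1/20 → 1/15 → 1/13 → 1/10 → 1/8 → 1/6 — 3 2/3 stops longer (brighter).
ISO: 640 → 500 → 400 → 320 → 250 → 200 → 160 → 125 — 2 1/3 stops dropped (darker).
Net: −2 +3 2/3 −2 1/3 = −2/3 stops.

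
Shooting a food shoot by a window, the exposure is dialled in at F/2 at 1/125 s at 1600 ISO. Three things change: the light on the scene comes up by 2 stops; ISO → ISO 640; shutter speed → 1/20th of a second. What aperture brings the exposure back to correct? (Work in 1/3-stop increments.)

Scene light: 2 stops brighter.
ISO: 1600 → 1250 → 1000 → 800 → 640 — 1 1/3 stops dropped (darker).
Shutter speed: 1/125 → 1/100 → 1/80 → 1/60 → 1/50 → 1/40 → 1/30 → 1/25 → 1/20 — 2 2/3 stops longer (brighter).
Net so far: 3 1/3 stops brighter. Aperture: f/2 → f/2.2 → f/2.5 → f/2.8 → f/3.2 → f/3.5 → f/4 → f/4.5 → f/5 → f/5.6 → f/6.3.

f/6.3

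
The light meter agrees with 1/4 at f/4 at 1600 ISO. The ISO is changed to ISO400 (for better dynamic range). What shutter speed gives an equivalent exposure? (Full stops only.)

1 s

ISO: 1600 → 800 → 400 — 2 stops dropped (darker).
Need 2 stops brighter from the shutter speed: 1/4 → 1/2 → 1.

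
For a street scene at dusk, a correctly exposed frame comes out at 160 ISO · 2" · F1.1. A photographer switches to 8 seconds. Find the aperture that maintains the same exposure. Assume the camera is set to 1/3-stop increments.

f/2.2

Shutter speed: 2 → 2.5 → 3.2 → 4 → 5 → 6 → 8 — 2 stops slower (brighter).
Need 2 stops darker from the aperture: f/1.1 → f/1.2 → f/1.4 → f/1.6 → f/1.8 → f/2 → f/2.2.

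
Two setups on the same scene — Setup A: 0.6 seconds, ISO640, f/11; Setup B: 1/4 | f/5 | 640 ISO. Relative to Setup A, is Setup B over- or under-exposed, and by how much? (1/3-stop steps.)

Aperture: f/11 → f/10 → f/9 → f/8 → f/7.1 → f/6.3 → f/5.6 → f/5 — 2 1/3 stops wider (brighter).
Shutter speed: 0.6 → 0.5 → 0.4 → 0.3 → 1/4 — 1 1/3 stops faster (darker).
ISO: unchanged.
Net: +2 1/3 −1 1/3 = +1 stop.

1 stop brighter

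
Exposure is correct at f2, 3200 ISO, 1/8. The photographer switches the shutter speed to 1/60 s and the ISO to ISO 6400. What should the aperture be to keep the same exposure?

Shutter speed: 1/8 → 1/15 → 1/30 → 1/60 — 3 stops faster (darker).
ISO: 3200 → 6400 — 1 stop raised (brighter).
Net change so far: 2 stops darker. Offset with the aperture: f/2 → f/1.4 → f/1.0.

f/1.0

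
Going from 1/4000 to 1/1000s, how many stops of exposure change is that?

2 stops

1/4000 → 1/2000 → 1/1000 — count the steps: 2 stops.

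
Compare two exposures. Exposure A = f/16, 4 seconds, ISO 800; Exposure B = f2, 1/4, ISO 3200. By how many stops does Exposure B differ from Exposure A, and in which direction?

4 stops brighter

Aperture: f/16 → f/11 → f/8 → f/5.6 → f/4 → f/2.8 → f/2 — 6 stops larger aperture (brighter).
Shutter speed: 4 → 2 → 1 → 1/2 → 1/4 — 4 stops faster (darker).
ISO: 800 → 1600 → 3200 — 2 stops higher (brighter).
Net: +6 −4 +2 = +4 stops.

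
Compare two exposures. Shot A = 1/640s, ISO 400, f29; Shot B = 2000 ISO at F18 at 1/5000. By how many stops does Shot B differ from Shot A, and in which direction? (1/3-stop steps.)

2/3 stop brighter

Aperture: f/29 → f/25 → f/22 → f/20 → f/18 — 1 1/3 stops opened up (brighter).
Shutter speed: 1/640 → 1/800 → 1/1000 → 1/1250 → 1/1600 → 1/2000 → 1/2500 → 1/3200 → 1/4000 → 1/5000 — 3 stops faster (darker).
ISO: 400 → 500 → 640 → 800 → 1000 → 1250 → 1600 → 2000 — 2 1/3 stops higher (brighter).
Net: +1 1/3 −3 +2 1/3 = +2/3 stops.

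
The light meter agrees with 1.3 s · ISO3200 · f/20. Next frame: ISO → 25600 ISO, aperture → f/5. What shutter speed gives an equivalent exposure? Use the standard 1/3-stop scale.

ISO: 3200 → 4000 → 5000 → 6400 → 8000 → 10000 → 12800 → 16000 → 20000 → 25600 — 3 stops raised (brighter).
Aperture: f/20 → f/18 → f/16 → f/14 → f/13 → f/11 → f/10 → f/9 → f/8 → f/7.1 → f/6.3 → f/5.6 → f/5 — 4 stops larger aperture (brighter).
Net change so far: 7 stops brighter. Offset with the shutter speed: 1.3 → 1 → 0.8 → 0.6 → 0.5 → 0.4 → 0.3 → 1/4 → 1/5 → 1/6 → 1/8 → 1/10 → 1/13 → 1/15 → 1/20 → 1/25 → 1/30 → 1/40 → 1/50 → 1/60 → 1/80 → 1/100.

1/100s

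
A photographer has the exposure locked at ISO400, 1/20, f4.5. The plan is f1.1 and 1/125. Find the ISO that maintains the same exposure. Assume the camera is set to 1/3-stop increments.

ISO 160

Aperture: f/4.5 → f/4 → f/3.5 → f/3.2 → f/2.8 → f/2.5 → f/2.2 → f/2 → f/1.8 → f/1.6 → f/1.4 → f/1.2 → f/1.1 — 4 stops larger aperture (brighter).
Shutter speed: 1/20 → 1/25 → 1/30 → 1/40 → 1/50 → 1/60 → 1/80 → 1/100 → 1/125 — 2 2/3 stops faster (darker).
Net change so far: 1 1/3 stops brighter. Offset with the ISO: 400 → 320 → 250 → 200 → 160.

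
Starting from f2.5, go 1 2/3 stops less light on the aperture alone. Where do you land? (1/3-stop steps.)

f/4.5

Aperture: f/2.5 → f/2.8 → f/3.2 → f/3.5 → f/4 → f/4.5 — 1 2/3 stops stopped down (darker).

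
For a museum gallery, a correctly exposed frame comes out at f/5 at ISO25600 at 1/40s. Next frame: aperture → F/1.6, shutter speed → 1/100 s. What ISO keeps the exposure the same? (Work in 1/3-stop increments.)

ISO 6400

Aperture: f/5 → f/4.5 → f/4 → f/3.5 → f/3.2 → f/2.8 → f/2.5 → f/2.2 → f/2 → f/1.8 → f/1.6 — 3 1/3 stops wider (brighter).
Shutter speed: 1/40 → 1/50 → 1/60 → 1/80 → 1/100 — 1 1/3 stops faster (darker).
Net change so far: 2 stops brighter. Offset with the ISO: 25600 → 20000 → 16000 → 12800 → 10000 → 8000 → 6400.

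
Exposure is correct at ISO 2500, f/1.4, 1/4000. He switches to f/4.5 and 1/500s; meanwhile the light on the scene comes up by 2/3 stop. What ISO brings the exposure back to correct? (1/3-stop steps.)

ISO 2000

Scene light: 2/3 stop brighter.
Aperture: f/1.4 → f/1.6 → f/1.8 → f/2 → f/2.2 → f/2.5 → f/2.8 → f/3.2 → f/3.5 → f/4 → f/4.5 — 3 1/3 stops smaller aperture (darker).
Shutter speed: 1/4000 → 1/3200 → 1/2500 → 1/2000 → 1/1600 → 1/1250 → 1/1000 → 1/800 → 1/640 → 1/500 — 3 stops longer (brighter).
Net so far: 1/3 stop brighter. ISO: 2500 → 2000.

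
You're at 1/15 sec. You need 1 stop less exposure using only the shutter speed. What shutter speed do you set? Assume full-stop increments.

Shutter speed: 1/15 → 1/30 — 1 stop shorter (darker).

1/30s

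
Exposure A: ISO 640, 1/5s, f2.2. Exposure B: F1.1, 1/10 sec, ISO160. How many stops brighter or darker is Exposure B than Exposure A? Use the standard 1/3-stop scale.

1 stop darker

Aperture: f/2.2 → f/2 → f/1.8 → f/1.6 → f/1.4 → f/1.2 → f/1.1 — 2 stops opened up (brighter).
Shutter speed: 1/5 → 1/6 → 1/8 → 1/10 — 1 stop faster (darker).
ISO: 640 → 500 → 400 → 320 → 250 → 200 → 160 — 2 stops dropped (darker).
Net: +2 −1 −2 = −1 stop.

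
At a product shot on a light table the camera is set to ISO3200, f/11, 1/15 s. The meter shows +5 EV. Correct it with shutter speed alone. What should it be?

1/500s

Overexposed by 5 stops → need 5 stops darker.
Shutter speed: 1/15 → 1/30 → 1/60 → 1/125 → 1/250 → 1/500.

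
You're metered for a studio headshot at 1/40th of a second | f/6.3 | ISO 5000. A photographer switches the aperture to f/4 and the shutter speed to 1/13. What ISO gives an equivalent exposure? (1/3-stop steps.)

Aperture: f/6.3 → f/5.6 → f/5 → f/4.5 → f/4 — 1 1/3 stops larger aperture (brighter).
Shutter speed: 1/40 → 1/30 → 1/25 → 1/20 → 1/15 → 1/13 — 1 2/3 stops slower (brighter).
Net change so far: 3 stops brighter. Offset with the ISO: 5000 → 4000 → 3200 → 2500 → 2000 → 1600 → 1250 → 1000 → 800 → 640.

ISO 640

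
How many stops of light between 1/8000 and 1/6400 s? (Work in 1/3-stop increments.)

1/8000 → 1/6400 — count the steps: 1 third-stops = 1/3 stop.

1/3 stop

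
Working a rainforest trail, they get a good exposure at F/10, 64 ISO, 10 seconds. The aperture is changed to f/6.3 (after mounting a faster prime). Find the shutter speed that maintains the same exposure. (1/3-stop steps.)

4 s

Aperture: f/10 → f/9 → f/8 → f/7.1 → f/6.3 — 1 1/3 stops wider (brighter).
Need 1 1/3 stops darker from the shutter speed: 10 → 8 → 6 → 5 → 4.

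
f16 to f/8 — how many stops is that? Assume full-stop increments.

2 stops

f/16 → f/11 → f/8 — count the steps: 2 stops.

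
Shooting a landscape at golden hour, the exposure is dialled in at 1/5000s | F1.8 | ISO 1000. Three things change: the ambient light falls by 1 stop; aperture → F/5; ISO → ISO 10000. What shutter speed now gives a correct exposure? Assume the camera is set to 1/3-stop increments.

Scene light: 1 stop darker.
Aperture: f/1.8 → f/2 → f/2.2 → f/2.5 → f/2.8 → f/3.2 → f/3.5 → f/4 → f/4.5 → f/5 — 3 stops narrower (darker).
ISO: 1000 → 1250 → 1600 → 2000 → 2500 → 3200 → 4000 → 5000 → 6400 → 8000 → 10000 — 3 1/3 stops raised (brighter).
Net so far: 2/3 stop darker. Shutter speed: 1/5000 → 1/4000 → 1/3200.

1/3200s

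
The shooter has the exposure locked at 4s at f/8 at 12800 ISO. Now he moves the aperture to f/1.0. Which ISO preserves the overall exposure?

ISO 200

Aperture: f/8 → f/5.6 → f/4 → f/2.8 → f/2 → f/1.4 → f/1.0 — 6 stops opened up (brighter).
Need 6 stops darker from the ISO: 12800 → 6400 → 3200 → 1600 → 800 → 400 → 200.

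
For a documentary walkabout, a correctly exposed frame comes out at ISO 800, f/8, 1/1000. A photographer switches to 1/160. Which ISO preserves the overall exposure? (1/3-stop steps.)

ISO 125

Shutter speed: 1/1000 → 1/800 → 1/640 → 1/500 → 1/400 → 1/320 → 1/250 → 1/200 → 1/160 — 2 2/3 stops longer (brighter).
Need 2 2/3 stops darker from the ISO: 800 → 640 → 500 → 400 → 320 → 250 → 200 → 160 → 125.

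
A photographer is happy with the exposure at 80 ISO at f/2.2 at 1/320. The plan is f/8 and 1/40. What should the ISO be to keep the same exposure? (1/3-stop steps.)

Aperture: f/2.2 → f/2.5 → f/2.8 → f/3.2 → f/3.5 → f/4 → f/4.5 → f/5 → f/5.6 → f/6.3 → f/7.1 → f/8 — 3 2/3 stops narrower (darker).
Shutter speed: 1/320 → 1/250 → 1/200 → 1/160 → 1/125 → 1/100 → 1/80 → 1/60 → 1/50 → 1/40 — 3 stops slower (brighter).
Net change so far: 2/3 stop darker. Offset with the ISO: 80 → 100 → 125.

ISO 125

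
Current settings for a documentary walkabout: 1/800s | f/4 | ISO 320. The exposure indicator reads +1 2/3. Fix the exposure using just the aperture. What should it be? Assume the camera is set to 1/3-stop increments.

f/7.1

Overexposed by 1 2/3 stops → need 1 2/3 stops darker.
Aperture: f/4 → f/4.5 → f/5 → f/5.6 → f/6.3 → f/7.1.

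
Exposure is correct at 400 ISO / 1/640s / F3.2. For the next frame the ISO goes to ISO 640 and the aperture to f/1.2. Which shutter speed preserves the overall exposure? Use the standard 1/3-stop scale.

ISO: 400 → 500 → 640 — 2/3 stop higher (brighter).
Aperture: f/3.2 → f/2.8 → f/2.5 → f/2.2 → f/2 → f/1.8 → f/1.6 → f/1.4 → f/1.2 — 2 2/3 stops opened up (brighter).
Net change so far: 3 1/3 stops brighter. Offset with the shutter speed: 1/640 → 1/800 → 1/1000 → 1/1250 → 1/1600 → 1/2000 → 1/2500 → 1/3200 → 1/4000 → 1/5000 → 1/6400.

1/6400s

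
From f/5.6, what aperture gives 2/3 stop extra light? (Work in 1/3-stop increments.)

f/4.5

Aperture: f/5.6 → f/5 → f/4.5 — 2/3 stop larger aperture (brighter).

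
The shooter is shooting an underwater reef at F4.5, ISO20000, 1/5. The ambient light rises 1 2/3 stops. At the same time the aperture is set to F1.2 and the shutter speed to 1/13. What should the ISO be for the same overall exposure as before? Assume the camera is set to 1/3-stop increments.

Scene light: 1 2/3 stops brighter.
Aperture: f/4.5 → f/4 → f/3.5 → f/3.2 → f/2.8 → f/2.5 → f/2.2 → f/2 → f/1.8 → f/1.6 → f/1.4 → f/1.2 — 3 2/3 stops larger aperture (brighter).
Shutter speed: 1/5 → 1/6 → 1/8 → 1/10 → 1/13 — 1 1/3 stops shorter (darker).
Net so far: 4 stops brighter. ISO: 20000 → 16000 → 12800 → 10000 → 8000 → 6400 → 5000 → 4000 → 3200 → 2500 → 2000 → 1600 → 1250.

ISO 1250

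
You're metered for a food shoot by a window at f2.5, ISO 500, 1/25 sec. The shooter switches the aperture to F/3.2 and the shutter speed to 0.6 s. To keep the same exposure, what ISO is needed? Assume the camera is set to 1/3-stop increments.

ISO 50

Aperture: f/2.5 → f/2.8 → f/3.2 — 2/3 stop stopped down (darker).
Shutter speed: 1/25 → 1/20 → 1/15 → 1/13 → 1/10 → 1/8 → 1/6 → 1/5 → 1/4 → 0.3 → 0.4 → 0.5 → 0.6 — 4 stops slower (brighter).
Net change so far: 3 1/3 stops brighter. Offset with the ISO: 500 → 400 → 320 → 250 → 200 → 160 → 125 → 100 → 80 → 64 → 50.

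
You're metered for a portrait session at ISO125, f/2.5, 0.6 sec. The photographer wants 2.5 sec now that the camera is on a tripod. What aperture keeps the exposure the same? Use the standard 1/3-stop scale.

f/5

Shutter speed: 0.6 → 0.8 → 1 → 1.3 → 1.6 → 2 → 2.5 — 2 stops longer (brighter).
Need 2 stops darker from the aperture: f/2.5 → f/2.8 → f/3.2 → f/3.5 → f/4 → f/4.5 → f/5.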